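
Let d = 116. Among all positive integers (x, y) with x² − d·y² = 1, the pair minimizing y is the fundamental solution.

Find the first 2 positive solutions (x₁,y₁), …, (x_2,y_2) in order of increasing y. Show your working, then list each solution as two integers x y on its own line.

9801 910
192119201 17837820

√116 → a₀=10, period (1,3,2,1,4,1,2,3,1,20); ℓ=10 even so k=9
i=0: a=10 ⇒ p=10, q=1
…
i=4: a=1 ⇒ p=140, q=13
…
i=7: a=2 ⇒ p=2251, q=209
i=8: a=3 ⇒ p=7550, q=701
i=9: a=1 ⇒ p=9801, q=910
fundamental: x₁=9801, y₁=910  (since 96059601 − 116·828100 = 1)
(x_2, y_2) = (9801·9801 + 116·910·910, 9801·910 + 910·9801) = (192119201, 17837820)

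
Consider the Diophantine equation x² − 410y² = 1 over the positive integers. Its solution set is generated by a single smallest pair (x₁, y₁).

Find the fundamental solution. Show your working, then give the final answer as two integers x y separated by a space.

d=410: √d = [20; 4,40] (ℓ=2, even), read p_1/q_1
i=0: a=20 ⇒ p=20, q=1
i=1: a=4 ⇒ p=81, q=4
→ (81, 4).  Check: 81²=6561, 410·4²=6560, difference 1.

81 4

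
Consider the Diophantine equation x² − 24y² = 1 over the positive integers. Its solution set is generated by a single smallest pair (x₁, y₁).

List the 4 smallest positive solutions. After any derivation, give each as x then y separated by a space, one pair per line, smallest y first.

5 1
49 10
485 99
4801 980

d=24: √d = [4; 1,8] (ℓ=2, even), read p_1/q_1
i=0: a=4 ⇒ p=4, q=1
i=1: a=1 ⇒ p=5, q=1
fundamental: x₁=5, y₁=1  (since 25 − 24·1 = 1)
k=2:  x_2 = 5·5+24·1·1 = 49,  y_2 = 5·1+1·5 = 10
k=3:  x_3 = 5·49+24·1·10 = 485,  y_3 = 5·10+1·49 = 99
k=4:  x_4 = 5·485+24·1·99 = 4801,  y_4 = 5·99+1·485 = 980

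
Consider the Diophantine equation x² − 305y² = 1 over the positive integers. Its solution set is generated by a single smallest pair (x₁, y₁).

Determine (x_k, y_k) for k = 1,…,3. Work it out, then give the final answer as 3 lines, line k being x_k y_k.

d=305: √d = [17; 2,6,2,34] (ℓ=4, even), read p_3/q_3
k=0  a_k=17  p_k/q_k = 17/1
k=1  a_k=2  p_k/q_k = 35/2
k=2  a_k=6  p_k/q_k = 227/13
k=3  a_k=2  p_k/q_k = 489/28
→ (489, 28).  Check: 489²=239121, 305·28²=239120, difference 1.
n=2: (489,28)∘(489,28) = (489·489+305·28·28, 489·28+28·489) = (478241,27384)
n=3: (478241,27384)∘(489,28) = (489·478241+305·28·27384, 489·27384+28·478241) = (467719209,26781524)

489 28
478241 27384
467719209 26781524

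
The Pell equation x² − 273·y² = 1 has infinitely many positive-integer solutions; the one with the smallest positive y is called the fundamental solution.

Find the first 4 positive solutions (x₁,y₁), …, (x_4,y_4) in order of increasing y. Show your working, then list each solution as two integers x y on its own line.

727 44
1057057 63976
1536960151 93021060
2234739002497 135252557264

√273 → a₀=16, period (1,1,10,1,1,32); ℓ=6 even so k=5
k=0  a_k=16  p_k/q_k = 16/1
…
k=3  a_k=10  p_k/q_k = 347/21
k=4  a_k=1  p_k/q_k = 380/23
k=5  a_k=1  p_k/q_k = 727/44
fundamental: x₁=727, y₁=44  (since 528529 − 273·1936 = 1)
n=2: (727,44)∘(727,44) = (727·727+273·44·44, 727·44+44·727) = (1057057,63976)
n=3: (1057057,63976)∘(727,44) = (727·1057057+273·44·63976, 727·63976+44·1057057) = (1536960151,93021060)
n=4: (1536960151,93021060)∘(727,44) = (727·1536960151+273·44·93021060, 727·93021060+44·1536960151) = (2234739002497,135252557264)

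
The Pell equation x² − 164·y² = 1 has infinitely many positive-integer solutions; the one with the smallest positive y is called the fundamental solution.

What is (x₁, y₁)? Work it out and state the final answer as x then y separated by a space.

√164 = [12; 1,4,6,4,1,24, …], period ℓ=6 (even) → k=5
k=0  a_k=12  p_k/q_k = 12/1
k=1  a_k=1  p_k/q_k = 13/1
k=2  a_k=4  p_k/q_k = 64/5
k=3  a_k=6  p_k/q_k = 397/31
k=4  a_k=4  p_k/q_k = 1652/129
k=5  a_k=1  p_k/q_k = 2049/160
fundamental: x₁=2049, y₁=160  (since 4198401 − 164·25600 = 1)

2049 160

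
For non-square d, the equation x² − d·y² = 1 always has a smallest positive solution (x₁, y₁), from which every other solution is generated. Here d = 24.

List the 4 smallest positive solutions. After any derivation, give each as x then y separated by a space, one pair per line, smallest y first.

√24 → a₀=4, period (1,8); ℓ=2 even so k=1
i=0: a=4 ⇒ p=4, q=1
i=1: a=1 ⇒ p=5, q=1
→ (5, 1).  Check: 5²=25, 24·1²=24, difference 1.
(x_2, y_2) = (5·5 + 24·1·1, 5·1 + 1·5) = (49, 10)
(x_3, y_3) = (5·49 + 24·1·10, 5·10 + 1·49) = (485, 99)
(x_4, y_4) = (5·485 + 24·1·99, 5·99 + 1·485) = (4801, 980)

5 1
49 10
485 99
4801 980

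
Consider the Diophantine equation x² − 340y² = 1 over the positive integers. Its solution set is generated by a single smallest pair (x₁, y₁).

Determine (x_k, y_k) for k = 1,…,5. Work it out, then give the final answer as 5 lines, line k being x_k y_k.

285769 15498
163327842721 8857695924
93348068572789129 5062509812995614
53351968415791425367681 2893416733491029538408
30492677324331251603220874249 1653697613020933530509635890

√340 → a₀=18, period (2,3,1,1,1,…,3,2,36); ℓ=14 even so k=13
a_0=18:  p_0=18·1+0=18,  q_0=18·0+1=1
a_1=2:  p_1=2·18+1=37,  q_1=2·1+0=2
a_2=3:  p_2=3·37+18=129,  q_2=3·2+1=7
…
a_5=1:  p_5=1·295+166=461,  q_5=1·16+9=25
a_6=1:  p_6=1·461+295=756,  q_6=1·25+16=41
…
a_9=1:  p_9=1·7265+6509=13774,  q_9=1·394+353=747
a_10=1:  p_10=1·13774+7265=21039,  q_10=1·747+394=1141
…
a_12=3:  p_12=3·34813+21039=125478,  q_12=3·1888+1141=6805
a_13=2:  p_13=2·125478+34813=285769,  q_13=2·6805+1888=15498
→ (285769, 15498).  Check: 285769²=81663921361, 340·15498²=81663921360, difference 1.
(x_2, y_2) = (285769·285769 + 340·15498·15498, 285769·15498 + 15498·285769) = (163327842721, 8857695924)
(x_3, y_3) = (285769·163327842721 + 340·15498·8857695924, 285769·8857695924 + 15498·163327842721) = (93348068572789129, 5062509812995614)
(x_4, y_4) = (285769·93348068572789129 + 340·15498·5062509812995614, 285769·5062509812995614 + 15498·93348068572789129) = (53351968415791425367681, 2893416733491029538408)
(x_5, y_5) = (285769·53351968415791425367681 + 340·15498·2893416733491029538408, 285769·2893416733491029538408 + 15498·53351968415791425367681) = (30492677324331251603220874249, 1653697613020933530509635890)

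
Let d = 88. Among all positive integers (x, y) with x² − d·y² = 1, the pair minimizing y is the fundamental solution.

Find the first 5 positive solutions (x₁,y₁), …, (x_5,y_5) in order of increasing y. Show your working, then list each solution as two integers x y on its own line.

[9; 2,1,1,1,2,18] for √88; ℓ=6 ⇒ convergent index 5
k=0  a_k=9  p_k/q_k = 9/1
k=1  a_k=2  p_k/q_k = 19/2
…
k=4  a_k=1  p_k/q_k = 75/8
k=5  a_k=2  p_k/q_k = 197/21
→ (197, 21).  Check: 197²=38809, 88·21²=38808, difference 1.
k=2:  x_2 = 197·197+88·21·21 = 77617,  y_2 = 197·21+21·197 = 8274
k=3:  x_3 = 197·77617+88·21·8274 = 30580901,  y_3 = 197·8274+21·77617 = 3259935
k=4:  x_4 = 197·30580901+88·21·3259935 = 12048797377,  y_4 = 197·3259935+21·30580901 = 1284406116
k=5:  x_5 = 197·12048797377+88·21·1284406116 = 4747195585637,  y_5 = 197·1284406116+21·12048797377 = 506052749769

197 21
77617 8274
30580901 3259935
12048797377 1284406116
4747195585637 506052749769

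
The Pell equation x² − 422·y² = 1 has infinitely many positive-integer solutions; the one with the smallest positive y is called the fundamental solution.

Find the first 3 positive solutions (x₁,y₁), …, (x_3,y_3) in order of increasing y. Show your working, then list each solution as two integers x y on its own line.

7022501 341850
98631040590001 4801283933700
1385273162348638202501 67434042451384025550

√422 = [20; 1,1,5,2,1,…,1,1,40, …], period ℓ=14 (even) → k=13
i=0: a=20 ⇒ p=20, q=1
…
i=2: a=1 ⇒ p=41, q=2
i=3: a=5 ⇒ p=226, q=11
…
i=5: a=1 ⇒ p=719, q=35
i=6: a=3 ⇒ p=2650, q=129
…
i=8: a=3 ⇒ p=163807, q=7974
i=9: a=1 ⇒ p=217526, q=10589
…
i=11: a=5 ⇒ p=3211821, q=156349
i=12: a=1 ⇒ p=3810680, q=185501
i=13: a=1 ⇒ p=7022501, q=341850
→ (7022501, 341850).  Check: 7022501²=49315520295001, 422·341850²=49315520295000, difference 1.
(7022501+341850√422)^2 = 98631040590001 + 4801283933700√422
(7022501+341850√422)^3 = 1385273162348638202501 + 67434042451384025550√422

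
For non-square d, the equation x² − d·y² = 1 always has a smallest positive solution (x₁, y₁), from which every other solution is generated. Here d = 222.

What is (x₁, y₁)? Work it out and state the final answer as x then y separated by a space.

√222 = [14; 1,8,1,28, …], period ℓ=4 (even) → k=3
i=0: a=14 ⇒ p=14, q=1
…
i=2: a=8 ⇒ p=134, q=9
i=3: a=1 ⇒ p=149, q=10
fundamental: x₁=149, y₁=10  (since 22201 − 222·100 = 1)

149 10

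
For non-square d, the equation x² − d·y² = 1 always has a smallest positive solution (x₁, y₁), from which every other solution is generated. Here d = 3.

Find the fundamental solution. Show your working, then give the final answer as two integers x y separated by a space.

[1; 1,2] for √3; ℓ=2 ⇒ convergent index 1
i=0: a=1 ⇒ p=1, q=1
i=1: a=1 ⇒ p=2, q=1
→ (2, 1).  Check: 2²=4, 3·1²=3, difference 1.

2 1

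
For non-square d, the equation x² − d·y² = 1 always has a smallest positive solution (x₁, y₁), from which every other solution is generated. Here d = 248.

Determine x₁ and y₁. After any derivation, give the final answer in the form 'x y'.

d=248: √d = [15; 1,2,1,30] (ℓ=4, even), read p_3/q_3
i=0: a=15 ⇒ p=15, q=1
…
i=2: a=2 ⇒ p=47, q=3
i=3: a=1 ⇒ p=63, q=4
(x₁, y₁) = (63, 4);  63² − 248·4² = 1 ✓

63 4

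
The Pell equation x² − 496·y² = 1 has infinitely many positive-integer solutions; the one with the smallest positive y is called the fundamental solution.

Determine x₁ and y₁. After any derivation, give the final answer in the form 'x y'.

4620799 207480

[22; 3,1,2,4,1,…,1,3,44] for √496; ℓ=16 ⇒ convergent index 15
k=0  a_k=22  p_k/q_k = 22/1
k=1  a_k=3  p_k/q_k = 67/3
…
k=3  a_k=2  p_k/q_k = 245/11
…
k=11  a_k=1  p_k/q_k = 84875/3811
…
k=13  a_k=2  p_k/q_k = 863293/38763
k=14  a_k=1  p_k/q_k = 1252502/56239
k=15  a_k=3  p_k/q_k = 4620799/207480
fundamental: x₁=4620799, y₁=207480  (since 21351783398401 − 496·43047950400 = 1)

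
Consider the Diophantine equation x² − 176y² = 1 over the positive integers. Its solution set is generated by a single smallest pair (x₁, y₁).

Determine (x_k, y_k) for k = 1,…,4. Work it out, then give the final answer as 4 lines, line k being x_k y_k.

√176 = [13; 3,1,3,26, …], period ℓ=4 (even) → k=3
k=0  a_k=13  p_k/q_k = 13/1
…
k=2  a_k=1  p_k/q_k = 53/4
k=3  a_k=3  p_k/q_k = 199/15
fundamental: x₁=199, y₁=15  (since 39601 − 176·225 = 1)
(199+15√176)^2 = 79201 + 5970√176
(199+15√176)^3 = 31521799 + 2376045√176
(199+15√176)^4 = 12545596801 + 945659940√176

199 15
79201 5970
31521799 2376045
12545596801 945659940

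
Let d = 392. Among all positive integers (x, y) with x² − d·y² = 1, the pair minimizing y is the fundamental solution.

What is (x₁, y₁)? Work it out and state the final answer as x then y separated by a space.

99 5

√392 = [19; 1,3,1,38, …], period ℓ=4 (even) → k=3
step 0: (19, 1)  from 19·(1,0) + (0,1)
step 1: (20, 1)  from 1·(19,1) + (1,0)
step 2: (79, 4)  from 3·(20,1) + (19,1)
step 3: (99, 5)  from 1·(79,4) + (20,1)
fundamental: x₁=99, y₁=5  (since 9801 − 392·25 = 1)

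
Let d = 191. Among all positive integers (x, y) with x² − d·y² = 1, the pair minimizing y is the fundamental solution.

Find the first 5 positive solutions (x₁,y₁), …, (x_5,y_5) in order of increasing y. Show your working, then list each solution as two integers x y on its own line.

d=191: √d = [13; 1,4,1,1,3,…,4,1,26] (ℓ=16, even), read p_15/q_15
k=0  a_k=13  p_k/q_k = 13/1
k=1  a_k=1  p_k/q_k = 14/1
k=2  a_k=4  p_k/q_k = 69/5
…
k=5  a_k=3  p_k/q_k = 539/39
k=6  a_k=2  p_k/q_k = 1230/89
…
k=8  a_k=13  p_k/q_k = 40217/2910
k=9  a_k=2  p_k/q_k = 83433/6037
…
k=11  a_k=3  p_k/q_k = 704682/50989
k=12  a_k=1  p_k/q_k = 911765/65973
k=13  a_k=1  p_k/q_k = 1616447/116962
k=14  a_k=4  p_k/q_k = 7377553/533821
k=15  a_k=1  p_k/q_k = 8994000/650783
fundamental: x₁=8994000, y₁=650783  (since 80892036000000 − 191·423518513089 = 1)
(x_2, y_2) = (8994000·8994000 + 191·650783·650783, 8994000·650783 + 650783·8994000) = (161784071999999, 11706284604000)
(x_3, y_3) = (8994000·161784071999999 + 191·650783·11706284604000, 8994000·11706284604000 + 650783·161784071999999) = (2910171887135973018000, 210572647456751349217)
(x_4, y_4) = (8994000·2910171887135973018000 + 191·650783·210572647456751349217, 8994000·210572647456751349217 + 650783·2910171887135973018000) = (52348171905801720863712000001, 3787780782452031563430792000)
(x_5, y_5) = (8994000·52348171905801720863712000001 + 191·650783·3787780782452031563430792000, 8994000·3787780782452031563430792000 + 650783·52348171905801720863712000001) = (941638916241558444724564320044970000, 68134600714746933190345629744650783)

8994000 650783
161784071999999 11706284604000
2910171887135973018000 210572647456751349217
52348171905801720863712000001 3787780782452031563430792000
941638916241558444724564320044970000 68134600714746933190345629744650783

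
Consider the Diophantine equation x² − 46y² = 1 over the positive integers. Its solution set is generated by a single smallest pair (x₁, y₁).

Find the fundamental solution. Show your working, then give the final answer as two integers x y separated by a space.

√46 = [6; 1,3,1,1,2,6,2,1,1,3,1,12, …], period ℓ=12 (even) → k=11
i=0: a=6 ⇒ p=6, q=1
…
i=2: a=3 ⇒ p=27, q=4
i=3: a=1 ⇒ p=34, q=5
…
i=6: a=6 ⇒ p=997, q=147
…
i=9: a=1 ⇒ p=5297, q=781
i=10: a=3 ⇒ p=19038, q=2807
i=11: a=1 ⇒ p=24335, q=3588
fundamental: x₁=24335, y₁=3588  (since 592192225 − 46·12873744 = 1)

24335 3588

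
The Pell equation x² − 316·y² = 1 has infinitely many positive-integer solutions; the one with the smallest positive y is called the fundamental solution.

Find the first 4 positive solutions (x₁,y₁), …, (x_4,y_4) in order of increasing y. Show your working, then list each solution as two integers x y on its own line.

12799 720
327628801 18430560
8386642035199 471785474160
214681262489395201 12076764549117120

d=316: √d = [17; 1,3,2,8,2,3,1,34] (ℓ=8, even), read p_7/q_7
i=0: a=17 ⇒ p=17, q=1
i=1: a=1 ⇒ p=18, q=1
i=2: a=3 ⇒ p=71, q=4
i=3: a=2 ⇒ p=160, q=9
i=4: a=8 ⇒ p=1351, q=76
i=5: a=2 ⇒ p=2862, q=161
i=6: a=3 ⇒ p=9937, q=559
i=7: a=1 ⇒ p=12799, q=720
(x₁, y₁) = (12799, 720);  12799² − 316·720² = 1 ✓
(x_2, y_2) = (12799·12799 + 316·720·720, 12799·720 + 720·12799) = (327628801, 18430560)
(x_3, y_3) = (12799·327628801 + 316·720·18430560, 12799·18430560 + 720·327628801) = (8386642035199, 471785474160)
(x_4, y_4) = (12799·8386642035199 + 316·720·471785474160, 12799·471785474160 + 720·8386642035199) = (214681262489395201, 12076764549117120)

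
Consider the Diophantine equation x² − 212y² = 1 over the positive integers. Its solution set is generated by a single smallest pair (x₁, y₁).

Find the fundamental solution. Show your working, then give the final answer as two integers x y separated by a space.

d=212: √d = [14; 1,1,3,1,1,…,1,1,28] (ℓ=14, even), read p_13/q_13
step 0: (14, 1)  from 14·(1,0) + (0,1)
step 1: (15, 1)  from 1·(14,1) + (1,0)
step 2: (29, 2)  from 1·(15,1) + (14,1)
…
step 4: (131, 9)  from 1·(102,7) + (29,2)
step 5: (233, 16)  from 1·(131,9) + (102,7)
step 6: (364, 25)  from 1·(233,16) + (131,9)
step 7: (2417, 166)  from 6·(364,25) + (233,16)
…
step 9: (5198, 357)  from 1·(2781,191) + (2417,166)
step 10: (7979, 548)  from 1·(5198,357) + (2781,191)
…
step 12: (37114, 2549)  from 1·(29135,2001) + (7979,548)
step 13: (66249, 4550)  from 1·(37114,2549) + (29135,2001)
fundamental: x₁=66249, y₁=4550  (since 4388930001 − 212·20702500 = 1)

66249 4550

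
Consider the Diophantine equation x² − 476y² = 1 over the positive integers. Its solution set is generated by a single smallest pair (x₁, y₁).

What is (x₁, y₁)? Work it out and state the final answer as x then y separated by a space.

√476 → a₀=21, period (1,4,2,10,2,4,1,42); ℓ=8 even so k=7
step 0: (21, 1)  from 21·(1,0) + (0,1)
…
step 2: (109, 5)  from 4·(22,1) + (21,1)
step 3: (240, 11)  from 2·(109,5) + (22,1)
step 4: (2509, 115)  from 10·(240,11) + (109,5)
…
step 6: (23541, 1079)  from 4·(5258,241) + (2509,115)
step 7: (28799, 1320)  from 1·(23541,1079) + (5258,241)
fundamental: x₁=28799, y₁=1320  (since 829382401 − 476·1742400 = 1)

28799 1320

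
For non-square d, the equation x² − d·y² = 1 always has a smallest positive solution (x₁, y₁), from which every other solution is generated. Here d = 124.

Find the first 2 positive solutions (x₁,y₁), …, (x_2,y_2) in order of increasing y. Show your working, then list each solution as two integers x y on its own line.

[11; 7,2,1,1,1,…,2,7,22] for √124; ℓ=16 ⇒ convergent index 15
step 0: (11, 1)  from 11·(1,0) + (0,1)
step 1: (78, 7)  from 7·(11,1) + (1,0)
step 2: (167, 15)  from 2·(78,7) + (11,1)
step 3: (245, 22)  from 1·(167,15) + (78,7)
…
step 6: (2383, 214)  from 3·(657,59) + (412,37)
step 7: (3040, 273)  from 1·(2383,214) + (657,59)
…
step 10: (67292, 6043)  from 3·(17583,1579) + (14543,1306)
…
step 12: (152167, 13665)  from 1·(84875,7622) + (67292,6043)
…
step 14: (626251, 56239)  from 2·(237042,21287) + (152167,13665)
step 15: (4620799, 414960)  from 7·(626251,56239) + (237042,21287)
fundamental: x₁=4620799, y₁=414960  (since 21351783398401 − 124·172191801600 = 1)
(x_2, y_2) = (4620799·4620799 + 124·414960·414960, 4620799·414960 + 414960·4620799) = (42703566796801, 3834893506080)

4620799 414960
42703566796801 3834893506080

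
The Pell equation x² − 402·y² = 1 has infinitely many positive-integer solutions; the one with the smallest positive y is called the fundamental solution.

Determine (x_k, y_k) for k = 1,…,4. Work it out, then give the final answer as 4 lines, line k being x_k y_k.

[20; 20,40] for √402; ℓ=2 ⇒ convergent index 1
a_0=20:  p_0=20·1+0=20,  q_0=20·0+1=1
a_1=20:  p_1=20·20+1=401,  q_1=20·1+0=20
→ (401, 20).  Check: 401²=160801, 402·20²=160800, difference 1.
k=2:  x_2 = 401·401+402·20·20 = 321601,  y_2 = 401·20+20·401 = 16040
k=3:  x_3 = 401·321601+402·20·16040 = 257923601,  y_3 = 401·16040+20·321601 = 12864060
k=4:  x_4 = 401·257923601+402·20·12864060 = 206854406401,  y_4 = 401·12864060+20·257923601 = 10316960080

401 20
321601 16040
257923601 12864060
206854406401 10316960080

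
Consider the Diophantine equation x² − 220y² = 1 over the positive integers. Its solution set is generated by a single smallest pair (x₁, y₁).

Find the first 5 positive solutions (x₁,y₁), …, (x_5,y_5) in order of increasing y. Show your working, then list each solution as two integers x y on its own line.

89 6
15841 1068
2819609 190098
501874561 33836376
89330852249 6022684830

d=220: √d = [14; 1,4,1,28] (ℓ=4, even), read p_3/q_3
i=0: a=14 ⇒ p=14, q=1
i=1: a=1 ⇒ p=15, q=1
i=2: a=4 ⇒ p=74, q=5
i=3: a=1 ⇒ p=89, q=6
→ (89, 6).  Check: 89²=7921, 220·6²=7920, difference 1.
(89+6√220)^2 = 15841 + 1068√220
(89+6√220)^3 = 2819609 + 190098√220
(89+6√220)^4 = 501874561 + 33836376√220
(89+6√220)^5 = 89330852249 + 6022684830√220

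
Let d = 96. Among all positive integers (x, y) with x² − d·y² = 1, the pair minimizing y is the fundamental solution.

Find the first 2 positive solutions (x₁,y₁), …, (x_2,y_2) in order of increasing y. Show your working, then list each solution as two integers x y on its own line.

49 5
4801 490

√96 → a₀=9, period (1,3,1,18); ℓ=4 even so k=3
i=0: a=9 ⇒ p=9, q=1
i=1: a=1 ⇒ p=10, q=1
i=2: a=3 ⇒ p=39, q=4
i=3: a=1 ⇒ p=49, q=5
(x₁, y₁) = (49, 5);  49² − 96·5² = 1 ✓
(x_2, y_2) = (49·49 + 96·5·5, 49·5 + 5·49) = (4801, 490)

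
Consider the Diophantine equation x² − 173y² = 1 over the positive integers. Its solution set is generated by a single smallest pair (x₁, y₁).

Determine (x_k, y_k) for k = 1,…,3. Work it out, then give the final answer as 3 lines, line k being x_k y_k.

2499849 190060
12498490045601 950242601880
62488675684008728649 4750926036134042180

[13; 6,1,1,6,26] for √173; ℓ=5 ⇒ convergent index 9
a_0=13:  p_0=13·1+0=13,  q_0=13·0+1=1
…
a_2=1:  p_2=1·79+13=92,  q_2=1·6+1=7
a_3=1:  p_3=1·92+79=171,  q_3=1·7+6=13
a_4=6:  p_4=6·171+92=1118,  q_4=6·13+7=85
…
a_6=6:  p_6=6·29239+1118=176552,  q_6=6·2223+85=13423
a_7=1:  p_7=1·176552+29239=205791,  q_7=1·13423+2223=15646
a_8=1:  p_8=1·205791+176552=382343,  q_8=1·15646+13423=29069
a_9=6:  p_9=6·382343+205791=2499849,  q_9=6·29069+15646=190060
→ (2499849, 190060).  Check: 2499849²=6249245022801, 173·190060²=6249245022800, difference 1.
(2499849+190060√173)^2 = 12498490045601 + 950242601880√173
(2499849+190060√173)^3 = 62488675684008728649 + 4750926036134042180√173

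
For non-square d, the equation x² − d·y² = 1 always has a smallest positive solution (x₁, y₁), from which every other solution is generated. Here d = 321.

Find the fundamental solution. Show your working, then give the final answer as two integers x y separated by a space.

√321 → a₀=17, period (1,10,1,34); ℓ=4 even so k=3
k=0  a_k=17  p_k/q_k = 17/1
…
k=2  a_k=10  p_k/q_k = 197/11
k=3  a_k=1  p_k/q_k = 215/12
fundamental: x₁=215, y₁=12  (since 46225 − 321·144 = 1)

215 12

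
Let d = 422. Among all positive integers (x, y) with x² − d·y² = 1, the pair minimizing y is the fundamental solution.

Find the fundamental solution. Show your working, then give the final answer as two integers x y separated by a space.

d=422: √d = [20; 1,1,5,2,1,…,1,1,40] (ℓ=14, even), read p_13/q_13
step 0: (20, 1)  from 20·(1,0) + (0,1)
…
step 2: (41, 2)  from 1·(21,1) + (20,1)
…
step 5: (719, 35)  from 1·(493,24) + (226,11)
step 6: (2650, 129)  from 3·(719,35) + (493,24)
step 7: (53719, 2615)  from 20·(2650,129) + (719,35)
…
step 9: (217526, 10589)  from 1·(163807,7974) + (53719,2615)
step 10: (598859, 29152)  from 2·(217526,10589) + (163807,7974)
step 11: (3211821, 156349)  from 5·(598859,29152) + (217526,10589)
step 12: (3810680, 185501)  from 1·(3211821,156349) + (598859,29152)
step 13: (7022501, 341850)  from 1·(3810680,185501) + (3211821,156349)
(x₁, y₁) = (7022501, 341850);  7022501² − 422·341850² = 1 ✓

7022501 341850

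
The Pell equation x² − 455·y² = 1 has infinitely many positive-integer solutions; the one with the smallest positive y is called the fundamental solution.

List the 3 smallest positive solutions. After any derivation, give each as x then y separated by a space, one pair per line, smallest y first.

d=455: √d = [21; 3,42] (ℓ=2, even), read p_1/q_1
i=0: a=21 ⇒ p=21, q=1
i=1: a=3 ⇒ p=64, q=3
(x₁, y₁) = (64, 3);  64² − 455·3² = 1 ✓
n=2: (64,3)∘(64,3) = (64·64+455·3·3, 64·3+3·64) = (8191,384)
n=3: (8191,384)∘(64,3) = (64·8191+455·3·384, 64·384+3·8191) = (1048384,49149)

64 3
8191 384
1048384 49149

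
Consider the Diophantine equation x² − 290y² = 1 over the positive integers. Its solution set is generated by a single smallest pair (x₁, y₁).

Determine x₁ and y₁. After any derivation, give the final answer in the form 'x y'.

√290 = [17; 34, …], period ℓ=1 (odd) → k=1
i=0: a=17 ⇒ p=17, q=1
i=1: a=34 ⇒ p=579, q=34
(x₁, y₁) = (579, 34);  579² − 290·34² = 1 ✓

579 34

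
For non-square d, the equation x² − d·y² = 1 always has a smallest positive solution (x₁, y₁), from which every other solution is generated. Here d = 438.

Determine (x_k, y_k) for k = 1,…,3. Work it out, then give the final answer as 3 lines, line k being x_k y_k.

293 14
171697 8204
100614149 4807530

√438 = [20; 1,12,1,40, …], period ℓ=4 (even) → k=3
k=0  a_k=20  p_k/q_k = 20/1
k=1  a_k=1  p_k/q_k = 21/1
k=2  a_k=12  p_k/q_k = 272/13
k=3  a_k=1  p_k/q_k = 293/14
(x₁, y₁) = (293, 14);  293² − 438·14² = 1 ✓
(293+14√438)^2 = 171697 + 8204√438
(293+14√438)^3 = 100614149 + 4807530√438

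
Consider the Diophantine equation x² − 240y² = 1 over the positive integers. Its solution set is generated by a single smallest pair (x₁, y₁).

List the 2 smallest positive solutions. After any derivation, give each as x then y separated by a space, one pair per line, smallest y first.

31 2
1921 124

d=240: √d = [15; 2,30] (ℓ=2, even), read p_1/q_1
a_0=15:  p_0=15·1+0=15,  q_0=15·0+1=1
a_1=2:  p_1=2·15+1=31,  q_1=2·1+0=2
(x₁, y₁) = (31, 2);  31² − 240·2² = 1 ✓
(x_2, y_2) = (31·31 + 240·2·2, 31·2 + 2·31) = (1921, 124)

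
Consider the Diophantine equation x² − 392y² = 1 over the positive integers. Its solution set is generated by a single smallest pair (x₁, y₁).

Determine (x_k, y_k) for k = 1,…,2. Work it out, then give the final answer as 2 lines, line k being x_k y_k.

99 5
19601 990

d=392: √d = [19; 1,3,1,38] (ℓ=4, even), read p_3/q_3
k=0  a_k=19  p_k/q_k = 19/1
k=1  a_k=1  p_k/q_k = 20/1
k=2  a_k=3  p_k/q_k = 79/4
k=3  a_k=1  p_k/q_k = 99/5
→ (99, 5).  Check: 99²=9801, 392·5²=9800, difference 1.
k=2:  x_2 = 99·99+392·5·5 = 19601,  y_2 = 99·5+5·99 = 990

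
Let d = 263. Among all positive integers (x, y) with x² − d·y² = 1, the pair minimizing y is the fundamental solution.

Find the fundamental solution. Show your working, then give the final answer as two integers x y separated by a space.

[16; 4,1,1,1,1,15,1,1,1,1,4,32] for √263; ℓ=12 ⇒ convergent index 11
k=0  a_k=16  p_k/q_k = 16/1
…
k=2  a_k=1  p_k/q_k = 81/5
k=3  a_k=1  p_k/q_k = 146/9
…
k=6  a_k=15  p_k/q_k = 5822/359
k=7  a_k=1  p_k/q_k = 6195/382
k=8  a_k=1  p_k/q_k = 12017/741
k=9  a_k=1  p_k/q_k = 18212/1123
k=10  a_k=1  p_k/q_k = 30229/1864
k=11  a_k=4  p_k/q_k = 139128/8579
fundamental: x₁=139128, y₁=8579  (since 19356600384 − 263·73599241 = 1)

139128 8579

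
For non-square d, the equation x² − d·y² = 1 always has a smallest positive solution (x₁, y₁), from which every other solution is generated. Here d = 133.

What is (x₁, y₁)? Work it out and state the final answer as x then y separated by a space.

2588599 224460

√133 = [11; 1,1,7,5,1,…,1,1,22, …], period ℓ=16 (even) → k=15
a_0=11:  p_0=11·1+0=11,  q_0=11·0+1=1
a_1=1:  p_1=1·11+1=12,  q_1=1·1+0=1
a_2=1:  p_2=1·12+11=23,  q_2=1·1+1=2
a_3=7:  p_3=7·23+12=173,  q_3=7·2+1=15
a_4=5:  p_4=5·173+23=888,  q_4=5·15+2=77
a_5=1:  p_5=1·888+173=1061,  q_5=1·77+15=92
a_6=1:  p_6=1·1061+888=1949,  q_6=1·92+77=169
a_7=1:  p_7=1·1949+1061=3010,  q_7=1·169+92=261
a_8=2:  p_8=2·3010+1949=7969,  q_8=2·261+169=691
a_9=1:  p_9=1·7969+3010=10979,  q_9=1·691+261=952
a_10=1:  p_10=1·10979+7969=18948,  q_10=1·952+691=1643
a_11=1:  p_11=1·18948+10979=29927,  q_11=1·1643+952=2595
a_12=5:  p_12=5·29927+18948=168583,  q_12=5·2595+1643=14618
…
a_14=1:  p_14=1·1210008+168583=1378591,  q_14=1·104921+14618=119539
a_15=1:  p_15=1·1378591+1210008=2588599,  q_15=1·119539+104921=224460
→ (2588599, 224460).  Check: 2588599²=6700844782801, 133·224460²=6700844782800, difference 1.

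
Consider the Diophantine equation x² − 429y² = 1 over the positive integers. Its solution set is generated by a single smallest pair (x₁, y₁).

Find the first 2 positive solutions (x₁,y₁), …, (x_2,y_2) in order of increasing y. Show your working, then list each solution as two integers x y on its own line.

1524095 73584
4645731138049 224298012960

√429 = [20; 1,2,2,9,1,12,1,9,2,2,1,40, …], period ℓ=12 (even) → k=11
step 0: (20, 1)  from 20·(1,0) + (0,1)
step 1: (21, 1)  from 1·(20,1) + (1,0)
…
step 3: (145, 7)  from 2·(62,3) + (21,1)
…
step 5: (1512, 73)  from 1·(1367,66) + (145,7)
step 6: (19511, 942)  from 12·(1512,73) + (1367,66)
step 7: (21023, 1015)  from 1·(19511,942) + (1512,73)
…
step 10: (1085636, 52415)  from 2·(438459,21169) + (208718,10077)
step 11: (1524095, 73584)  from 1·(1085636,52415) + (438459,21169)
fundamental: x₁=1524095, y₁=73584  (since 2322865569025 − 429·5414605056 = 1)
(x_2, y_2) = (1524095·1524095 + 429·73584·73584, 1524095·73584 + 73584·1524095) = (4645731138049, 224298012960)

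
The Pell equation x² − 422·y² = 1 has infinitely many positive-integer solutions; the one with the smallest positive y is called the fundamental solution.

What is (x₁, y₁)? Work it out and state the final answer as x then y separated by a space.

d=422: √d = [20; 1,1,5,2,1,…,1,1,40] (ℓ=14, even), read p_13/q_13
step 0: (20, 1)  from 20·(1,0) + (0,1)
…
step 4: (493, 24)  from 2·(226,11) + (41,2)
…
step 8: (163807, 7974)  from 3·(53719,2615) + (2650,129)
step 9: (217526, 10589)  from 1·(163807,7974) + (53719,2615)
…
step 11: (3211821, 156349)  from 5·(598859,29152) + (217526,10589)
step 12: (3810680, 185501)  from 1·(3211821,156349) + (598859,29152)
step 13: (7022501, 341850)  from 1·(3810680,185501) + (3211821,156349)
fundamental: x₁=7022501, y₁=341850  (since 49315520295001 − 422·116861422500 = 1)

7022501 341850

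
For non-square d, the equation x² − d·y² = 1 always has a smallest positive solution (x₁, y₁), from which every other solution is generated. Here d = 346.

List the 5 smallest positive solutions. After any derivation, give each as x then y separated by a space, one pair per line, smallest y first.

[18; 1,1,1,1,36] for √346; ℓ=5 ⇒ convergent index 9
step 0: (18, 1)  from 18·(1,0) + (0,1)
…
step 2: (37, 2)  from 1·(19,1) + (18,1)
step 3: (56, 3)  from 1·(37,2) + (19,1)
step 4: (93, 5)  from 1·(56,3) + (37,2)
step 5: (3404, 183)  from 36·(93,5) + (56,3)
step 6: (3497, 188)  from 1·(3404,183) + (93,5)
…
step 8: (10398, 559)  from 1·(6901,371) + (3497,188)
step 9: (17299, 930)  from 1·(10398,559) + (6901,371)
fundamental: x₁=17299, y₁=930  (since 299255401 − 346·864900 = 1)
(17299+930√346)^2 = 598510801 + 32176140√346
(17299+930√346)^3 = 20707276675699 + 1113230090790√346
(17299+930√346)^4 = 716430357827323201 + 38515534648976280√346
(17299+930√346)^5 = 24787057499402451432499 + 1332560466672051244650√346

17299 930
598510801 32176140
20707276675699 1113230090790
716430357827323201 38515534648976280
24787057499402451432499 1332560466672051244650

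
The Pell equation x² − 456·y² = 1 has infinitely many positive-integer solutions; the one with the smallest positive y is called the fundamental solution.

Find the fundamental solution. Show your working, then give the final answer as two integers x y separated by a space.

d=456: √d = [21; 2,1,4,1,2,42] (ℓ=6, even), read p_5/q_5
a_0=21:  p_0=21·1+0=21,  q_0=21·0+1=1
a_1=2:  p_1=2·21+1=43,  q_1=2·1+0=2
a_2=1:  p_2=1·43+21=64,  q_2=1·2+1=3
a_3=4:  p_3=4·64+43=299,  q_3=4·3+2=14
a_4=1:  p_4=1·299+64=363,  q_4=1·14+3=17
a_5=2:  p_5=2·363+299=1025,  q_5=2·17+14=48
(x₁, y₁) = (1025, 48);  1025² − 456·48² = 1 ✓

1025 48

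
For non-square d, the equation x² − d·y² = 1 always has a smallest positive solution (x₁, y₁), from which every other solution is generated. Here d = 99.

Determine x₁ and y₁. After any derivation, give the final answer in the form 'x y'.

10 1

[9; 1,18] for √99; ℓ=2 ⇒ convergent index 1
step 0: (9, 1)  from 9·(1,0) + (0,1)
step 1: (10, 1)  from 1·(9,1) + (1,0)
(x₁, y₁) = (10, 1);  10² − 99·1² = 1 ✓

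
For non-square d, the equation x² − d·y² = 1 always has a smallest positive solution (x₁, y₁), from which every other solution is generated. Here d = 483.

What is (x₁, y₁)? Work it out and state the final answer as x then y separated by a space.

22 1

√483 = [21; 1,42, …], period ℓ=2 (even) → k=1
k=0  a_k=21  p_k/q_k = 21/1
k=1  a_k=1  p_k/q_k = 22/1
fundamental: x₁=22, y₁=1  (since 484 − 483·1 = 1)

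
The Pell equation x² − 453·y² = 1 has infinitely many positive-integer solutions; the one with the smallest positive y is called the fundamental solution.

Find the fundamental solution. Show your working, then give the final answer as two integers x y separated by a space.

1653751 77700

√453 → a₀=21, period (3,1,1,10,14,10,1,1,3,42); ℓ=10 even so k=9
k=0  a_k=21  p_k/q_k = 21/1
k=1  a_k=3  p_k/q_k = 64/3
k=2  a_k=1  p_k/q_k = 85/4
k=3  a_k=1  p_k/q_k = 149/7
…
k=5  a_k=14  p_k/q_k = 22199/1043
k=6  a_k=10  p_k/q_k = 223565/10504
…
k=8  a_k=1  p_k/q_k = 469329/22051
k=9  a_k=3  p_k/q_k = 1653751/77700
→ (1653751, 77700).  Check: 1653751²=2734892370001, 453·77700²=2734892370000, difference 1.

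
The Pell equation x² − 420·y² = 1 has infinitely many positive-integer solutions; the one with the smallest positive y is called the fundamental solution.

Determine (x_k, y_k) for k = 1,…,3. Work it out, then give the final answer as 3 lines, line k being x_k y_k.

√420 → a₀=20, period (2,40); ℓ=2 even so k=1
step 0: (20, 1)  from 20·(1,0) + (0,1)
step 1: (41, 2)  from 2·(20,1) + (1,0)
fundamental: x₁=41, y₁=2  (since 1681 − 420·4 = 1)
(41+2√420)^2 = 3361 + 164√420
(41+2√420)^3 = 275561 + 13446√420

41 2
3361 164
275561 13446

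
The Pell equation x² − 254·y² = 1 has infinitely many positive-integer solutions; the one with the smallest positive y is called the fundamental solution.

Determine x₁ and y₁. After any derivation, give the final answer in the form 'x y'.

√254 → a₀=15, period (1,14,1,30); ℓ=4 even so k=3
i=0: a=15 ⇒ p=15, q=1
i=1: a=1 ⇒ p=16, q=1
i=2: a=14 ⇒ p=239, q=15
i=3: a=1 ⇒ p=255, q=16
(x₁, y₁) = (255, 16);  255² − 254·16² = 1 ✓

255 16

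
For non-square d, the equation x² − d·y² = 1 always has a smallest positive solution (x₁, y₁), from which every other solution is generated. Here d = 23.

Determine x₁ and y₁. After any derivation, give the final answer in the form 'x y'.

[4; 1,3,1,8] for √23; ℓ=4 ⇒ convergent index 3
a_0=4:  p_0=4·1+0=4,  q_0=4·0+1=1
a_1=1:  p_1=1·4+1=5,  q_1=1·1+0=1
a_2=3:  p_2=3·5+4=19,  q_2=3·1+1=4
a_3=1:  p_3=1·19+5=24,  q_3=1·4+1=5
fundamental: x₁=24, y₁=5  (since 576 − 23·25 = 1)

24 5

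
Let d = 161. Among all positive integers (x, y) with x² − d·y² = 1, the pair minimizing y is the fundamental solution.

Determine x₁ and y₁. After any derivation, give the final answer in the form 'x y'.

[12; 1,2,4,1,2,1,4,2,1,24] for √161; ℓ=10 ⇒ convergent index 9
k=0  a_k=12  p_k/q_k = 12/1
k=1  a_k=1  p_k/q_k = 13/1
k=2  a_k=2  p_k/q_k = 38/3
k=3  a_k=4  p_k/q_k = 165/13
…
k=6  a_k=1  p_k/q_k = 774/61
k=7  a_k=4  p_k/q_k = 3667/289
k=8  a_k=2  p_k/q_k = 8108/639
k=9  a_k=1  p_k/q_k = 11775/928
(x₁, y₁) = (11775, 928);  11775² − 161·928² = 1 ✓

11775 928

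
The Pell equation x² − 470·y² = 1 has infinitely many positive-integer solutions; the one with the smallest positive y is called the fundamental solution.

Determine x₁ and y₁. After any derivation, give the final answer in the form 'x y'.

[21; 1,2,8,2,1,42] for √470; ℓ=6 ⇒ convergent index 5
k=0  a_k=21  p_k/q_k = 21/1
…
k=2  a_k=2  p_k/q_k = 65/3
k=3  a_k=8  p_k/q_k = 542/25
k=4  a_k=2  p_k/q_k = 1149/53
k=5  a_k=1  p_k/q_k = 1691/78
→ (1691, 78).  Check: 1691²=2859481, 470·78²=2859480, difference 1.

1691 78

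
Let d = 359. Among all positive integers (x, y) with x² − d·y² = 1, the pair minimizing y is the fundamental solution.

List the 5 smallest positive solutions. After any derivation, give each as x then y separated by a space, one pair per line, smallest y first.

d=359: √d = [18; 1,17,1,36] (ℓ=4, even), read p_3/q_3
step 0: (18, 1)  from 18·(1,0) + (0,1)
…
step 2: (341, 18)  from 17·(19,1) + (18,1)
step 3: (360, 19)  from 1·(341,18) + (19,1)
fundamental: x₁=360, y₁=19  (since 129600 − 359·361 = 1)
(x_2, y_2) = (360·360 + 359·19·19, 360·19 + 19·360) = (259199, 13680)
(x_3, y_3) = (360·259199 + 359·19·13680, 360·13680 + 19·259199) = (186622920, 9849581)
(x_4, y_4) = (360·186622920 + 359·19·9849581, 360·9849581 + 19·186622920) = (134368243201, 7091684640)
(x_5, y_5) = (360·134368243201 + 359·19·7091684640, 360·7091684640 + 19·134368243201) = (96744948481800, 5106003091219)

360 19
259199 13680
186622920 9849581
134368243201 7091684640
96744948481800 5106003091219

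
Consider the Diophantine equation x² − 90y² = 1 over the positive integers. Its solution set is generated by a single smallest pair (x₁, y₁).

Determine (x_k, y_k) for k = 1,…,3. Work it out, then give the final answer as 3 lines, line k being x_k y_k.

19 2
721 76
27379 2886

√90 → a₀=9, period (2,18); ℓ=2 even so k=1
a_0=9:  p_0=9·1+0=9,  q_0=9·0+1=1
a_1=2:  p_1=2·9+1=19,  q_1=2·1+0=2
(x₁, y₁) = (19, 2);  19² − 90·2² = 1 ✓
(x_2, y_2) = (19·19 + 90·2·2, 19·2 + 2·19) = (721, 76)
(x_3, y_3) = (19·721 + 90·2·76, 19·76 + 2·721) = (27379, 2886)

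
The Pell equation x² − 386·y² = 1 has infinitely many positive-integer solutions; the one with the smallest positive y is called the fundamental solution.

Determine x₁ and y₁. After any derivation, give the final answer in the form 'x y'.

[19; 1,1,1,4,1,18,1,4,1,1,1,38] for √386; ℓ=12 ⇒ convergent index 11
a_0=19:  p_0=19·1+0=19,  q_0=19·0+1=1
a_1=1:  p_1=1·19+1=20,  q_1=1·1+0=1
a_2=1:  p_2=1·20+19=39,  q_2=1·1+1=2
a_3=1:  p_3=1·39+20=59,  q_3=1·2+1=3
a_4=4:  p_4=4·59+39=275,  q_4=4·3+2=14
…
a_6=18:  p_6=18·334+275=6287,  q_6=18·17+14=320
…
a_10=1:  p_10=1·39392+32771=72163,  q_10=1·2005+1668=3673
a_11=1:  p_11=1·72163+39392=111555,  q_11=1·3673+2005=5678
fundamental: x₁=111555, y₁=5678  (since 12444518025 − 386·32239684 = 1)

111555 5678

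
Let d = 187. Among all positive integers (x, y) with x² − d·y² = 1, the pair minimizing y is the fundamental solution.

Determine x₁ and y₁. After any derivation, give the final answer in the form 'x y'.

1682 123

d=187: √d = [13; 1,2,13,2,1,26] (ℓ=6, even), read p_5/q_5
step 0: (13, 1)  from 13·(1,0) + (0,1)
step 1: (14, 1)  from 1·(13,1) + (1,0)
step 2: (41, 3)  from 2·(14,1) + (13,1)
…
step 4: (1135, 83)  from 2·(547,40) + (41,3)
step 5: (1682, 123)  from 1·(1135,83) + (547,40)
→ (1682, 123).  Check: 1682²=2829124, 187·123²=2829123, difference 1.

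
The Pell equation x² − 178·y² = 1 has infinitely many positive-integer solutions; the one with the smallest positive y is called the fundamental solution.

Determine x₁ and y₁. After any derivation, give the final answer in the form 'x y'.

d=178: √d = [13; 2,1,12,1,2,26] (ℓ=6, even), read p_5/q_5
a_0=13:  p_0=13·1+0=13,  q_0=13·0+1=1
a_1=2:  p_1=2·13+1=27,  q_1=2·1+0=2
…
a_3=12:  p_3=12·40+27=507,  q_3=12·3+2=38
a_4=1:  p_4=1·507+40=547,  q_4=1·38+3=41
a_5=2:  p_5=2·547+507=1601,  q_5=2·41+38=120
→ (1601, 120).  Check: 1601²=2563201, 178·120²=2563200, difference 1.

1601 120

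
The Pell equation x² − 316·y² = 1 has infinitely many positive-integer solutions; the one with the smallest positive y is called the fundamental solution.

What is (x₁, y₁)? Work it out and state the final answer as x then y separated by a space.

12799 720

d=316: √d = [17; 1,3,2,8,2,3,1,34] (ℓ=8, even), read p_7/q_7
i=0: a=17 ⇒ p=17, q=1
…
i=6: a=3 ⇒ p=9937, q=559
i=7: a=1 ⇒ p=12799, q=720
fundamental: x₁=12799, y₁=720  (since 163814401 − 316·518400 = 1)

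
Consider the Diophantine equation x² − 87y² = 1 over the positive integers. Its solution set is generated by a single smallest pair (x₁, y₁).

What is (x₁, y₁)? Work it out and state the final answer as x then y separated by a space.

√87 = [9; 3,18, …], period ℓ=2 (even) → k=1
k=0  a_k=9  p_k/q_k = 9/1
k=1  a_k=3  p_k/q_k = 28/3
(x₁, y₁) = (28, 3);  28² − 87·3² = 1 ✓

28 3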